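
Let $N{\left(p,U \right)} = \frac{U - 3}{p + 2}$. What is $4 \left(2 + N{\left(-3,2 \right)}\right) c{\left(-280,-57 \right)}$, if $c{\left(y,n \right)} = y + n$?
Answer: $-4044$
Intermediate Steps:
$N{\left(p,U \right)} = \frac{-3 + U}{2 + p}$
$c{\left(y,n \right)} = n + y$
$4 \left(2 + N{\left(-3,2 \right)}\right) c{\left(-280,-57 \right)} = 4 \left(2 + \frac{-3 + 2}{2 - 3}\right) \left(-57 - 280\right) = 4 \left(2 + \frac{1}{-1} \left(-1\right)\right) \left(-337\right) = 4 \left(2 - -1\right) \left(-337\right) = 4 \left(2 + 1\right) \left(-337\right) = 4 \cdot 3 \left(-337\right) = 12 \left(-337\right) = -4044$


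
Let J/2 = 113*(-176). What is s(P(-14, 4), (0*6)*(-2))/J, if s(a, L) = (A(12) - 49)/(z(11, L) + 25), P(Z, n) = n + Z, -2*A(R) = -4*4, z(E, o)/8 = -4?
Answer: -41/278432 ≈ -0.00014725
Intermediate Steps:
z(E, o) = -32 (z(E, o) = 8*(-4) = -32)
A(R) = 8 (A(R) = -(-2)*4 = -1/2*(-16) = 8)
P(Z, n) = Z + n
s(a, L) = 41/7 (s(a, L) = (8 - 49)/(-32 + 25) = -41/(-7) = -41*(-1/7) = 41/7)
J = -39776 (J = 2*(113*(-176)) = 2*(-19888) = -39776)
s(P(-14, 4), (0*6)*(-2))/J = (41/7)/(-39776) = (41/7)*(-1/39776) = -41/278432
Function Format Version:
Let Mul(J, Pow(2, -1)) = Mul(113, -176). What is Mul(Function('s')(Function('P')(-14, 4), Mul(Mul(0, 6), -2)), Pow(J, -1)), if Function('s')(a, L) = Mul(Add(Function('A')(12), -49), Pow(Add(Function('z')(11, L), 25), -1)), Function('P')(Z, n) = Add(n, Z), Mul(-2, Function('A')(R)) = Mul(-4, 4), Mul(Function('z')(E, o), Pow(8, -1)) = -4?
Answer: Rational(-41, 278432) ≈ -0.00014725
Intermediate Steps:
Function('z')(E, o) = -32 (Function('z')(E, o) = Mul(8, -4) = -32)
Function('A')(R) = 8 (Function('A')(R) = Mul(Rational(-1, 2), Mul(-4, 4)) = Mul(Rational(-1, 2), -16) = 8)
Function('P')(Z, n) = Add(Z, n)
Function('s')(a, L) = Rational(41, 7) (Function('s')(a, L) = Mul(Add(8, -49), Pow(Add(-32, 25), -1)) = Mul(-41, Pow(-7, -1)) = Mul(-41, Rational(-1, 7)) = Rational(41, 7))
J = -39776 (J = Mul(2, Mul(113, -176)) = Mul(2, -19888) = -39776)
Mul(Function('s')(Function('P')(-14, 4), Mul(Mul(0, 6), -2)), Pow(J, -1)) = Mul(Rational(41, 7), Pow(-39776, -1)) = Mul(Rational(41, 7), Rational(-1, 39776)) = Rational(-41, 278432)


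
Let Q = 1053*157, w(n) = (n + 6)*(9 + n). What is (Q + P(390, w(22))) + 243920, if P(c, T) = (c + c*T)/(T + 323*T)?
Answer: 19182000637/46872 ≈ 4.0924e+5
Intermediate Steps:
w(n) = (6 + n)*(9 + n)
P(c, T) = (c + T*c)/(324*T) (P(c, T) = (c + T*c)/((324*T)) = (c + T*c)*(1/(324*T)) = (c + T*c)/(324*T))
Q = 165321
(Q + P(390, w(22))) + 243920 = (165321 + (1/324)*390*(1 + (54 + 22**2 + 15*22))/(54 + 22**2 + 15*22)) + 243920 = (165321 + (1/324)*390*(1 + (54 + 484 + 330))/(54 + 484 + 330)) + 243920 = (165321 + (1/324)*390*(1 + 868)/868) + 243920 = (165321 + (1/324)*390*(1/868)*869) + 243920 = (165321 + 56485/46872) + 243920 = 7748982397/46872 + 243920 = 19182000637/46872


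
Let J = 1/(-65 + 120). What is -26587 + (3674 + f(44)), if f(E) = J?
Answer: -1260214/55 ≈ -22913.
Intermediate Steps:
J = 1/55 ≈ 0.018182
f(E) = 1/55
-26587 + (3674 + f(44)) = -26587 + (3674 + 1/55) = -26587 + 202071/55 = -1260214/55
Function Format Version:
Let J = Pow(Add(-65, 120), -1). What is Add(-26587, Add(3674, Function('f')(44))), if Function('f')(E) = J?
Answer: Rational(-1260214, 55) ≈ -22913.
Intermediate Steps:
J = Rational(1, 55) (J = Pow(55, -1) = Rational(1, 55) ≈ 0.018182)
Function('f')(E) = Rational(1, 55)
Add(-26587, Add(3674, Function('f')(44))) = Add(-26587, Add(3674, Rational(1, 55))) = Add(-26587, Rational(202071, 55)) = Rational(-1260214, 55)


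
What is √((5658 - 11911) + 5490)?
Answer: I*√763 ≈ 27.622*I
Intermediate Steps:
√((5658 - 11911) + 5490) = √(-6253 + 5490) = √(-763) = I*√763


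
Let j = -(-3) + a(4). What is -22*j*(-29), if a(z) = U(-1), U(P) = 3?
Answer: 3828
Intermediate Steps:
a(z) = 3
j = 6 (j = -(-3) + 3 = -3*(-1) + 3 = 3 + 3 = 6)
-22*j*(-29) = -22*6*(-29) = -132*(-29) = 3828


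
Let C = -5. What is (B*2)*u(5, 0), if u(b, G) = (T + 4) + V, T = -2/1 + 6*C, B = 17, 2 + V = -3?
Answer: -1122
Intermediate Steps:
V = -5 (V = -2 - 3 = -5)
T = -32 (T = -2/1 + 6*(-5) = -2*1 - 30 = -2 - 30 = -32)
u(b, G) = -33 (u(b, G) = (-32 + 4) - 5 = -28 - 5 = -33)
(B*2)*u(5, 0) = (17*2)*(-33) = 34*(-33) = -1122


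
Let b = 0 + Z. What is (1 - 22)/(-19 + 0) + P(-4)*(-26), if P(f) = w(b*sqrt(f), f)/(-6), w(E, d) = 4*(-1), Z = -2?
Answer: -925/57 ≈ -16.228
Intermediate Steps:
b = -2 (b = 0 - 2 = -2)
w(E, d) = -4
P(f) = 2/3 (P(f) = -4/(-6) = -4*(-1/6) = 2/3)
(1 - 22)/(-19 + 0) + P(-4)*(-26) = (1 - 22)/(-19 + 0) + (2/3)*(-26) = -21/(-19) - 52/3 = -21*(-1/19) - 52/3 = 21/19 - 52/3 = -925/57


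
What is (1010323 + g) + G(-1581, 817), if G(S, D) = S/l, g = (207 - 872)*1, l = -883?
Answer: 891529595/883 ≈ 1.0097e+6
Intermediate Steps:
g = -665 (g = -665*1 = -665)
G(S, D) = -S/883 (G(S, D) = S/(-883) = S*(-1/883) = -S/883)
(1010323 + g) + G(-1581, 817) = (1010323 - 665) - 1/883*(-1581) = 1009658 + 1581/883 = 891529595/883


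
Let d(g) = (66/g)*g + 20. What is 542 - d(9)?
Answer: 456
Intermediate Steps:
d(g) = 86 (d(g) = 66 + 20 = 86)
542 - d(9) = 542 - 1*86 = 542 - 86 = 456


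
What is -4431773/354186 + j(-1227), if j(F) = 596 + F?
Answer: -227923139/354186 ≈ -643.51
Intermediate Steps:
-4431773/354186 + j(-1227) = -4431773/354186 + (596 - 1227) = -4431773*1/354186 - 631 = -4431773/354186 - 631 = -227923139/354186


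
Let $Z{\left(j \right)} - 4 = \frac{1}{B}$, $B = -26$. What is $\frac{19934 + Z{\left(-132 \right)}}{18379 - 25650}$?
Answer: $- \frac{518387}{189046} \approx -2.7421$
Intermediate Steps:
$Z{\left(j \right)} = \frac{103}{26}$ ($Z{\left(j \right)} = 4 + \frac{1}{-26} = 4 - \frac{1}{26} = \frac{103}{26}$)
$\frac{19934 + Z{\left(-132 \right)}}{18379 - 25650} = \frac{19934 + \frac{103}{26}}{18379 - 25650} = \frac{518387}{26 \left(-7271\right)} = \frac{518387}{26} \left(- \frac{1}{7271}\right) = - \frac{518387}{189046}$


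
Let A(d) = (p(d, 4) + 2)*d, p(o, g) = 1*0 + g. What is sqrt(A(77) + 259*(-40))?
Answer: 7*I*sqrt(202) ≈ 99.489*I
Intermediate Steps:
p(o, g) = g (p(o, g) = 0 + g = g)
A(d) = 6*d (A(d) = (4 + 2)*d = 6*d)
sqrt(A(77) + 259*(-40)) = sqrt(6*77 + 259*(-40)) = sqrt(462 - 10360) = sqrt(-9898) = 7*I*sqrt(202)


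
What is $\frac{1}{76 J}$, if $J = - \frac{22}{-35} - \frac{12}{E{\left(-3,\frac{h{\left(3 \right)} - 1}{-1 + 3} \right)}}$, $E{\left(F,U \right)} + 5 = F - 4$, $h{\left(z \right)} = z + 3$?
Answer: $\frac{35}{4332} \approx 0.0080794$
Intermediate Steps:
$h{\left(z \right)} = 3 + z$
$E{\left(F,U \right)} = -9 + F$ ($E{\left(F,U \right)} = -5 + \left(F - 4\right) = -5 + \left(-4 + F\right) = -9 + F$)
$J = \frac{57}{35}$ ($J = - \frac{22}{-35} - \frac{12}{-9 - 3} = \left(-22\right) \left(- \frac{1}{35}\right) - \frac{12}{-12} = \frac{22}{35} - -1 = \frac{22}{35} + 1 = \frac{57}{35} \approx 1.6286$)
$\frac{1}{76 J} = \frac{1}{76 \cdot \frac{57}{35}} = \frac{1}{\frac{4332}{35}} = \frac{35}{4332}$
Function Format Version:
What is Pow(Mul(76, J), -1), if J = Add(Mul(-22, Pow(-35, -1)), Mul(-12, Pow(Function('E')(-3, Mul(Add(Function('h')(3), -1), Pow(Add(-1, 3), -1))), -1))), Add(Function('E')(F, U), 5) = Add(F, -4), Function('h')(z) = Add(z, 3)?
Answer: Rational(35, 4332) ≈ 0.0080794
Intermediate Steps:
Function('h')(z) = Add(3, z)
Function('E')(F, U) = Add(-9, F) (Function('E')(F, U) = Add(-5, Add(F, -4)) = Add(-5, Add(-4, F)) = Add(-9, F))
J = Rational(57, 35) (J = Add(Mul(-22, Pow(-35, -1)), Mul(-12, Pow(Add(-9, -3), -1))) = Add(Mul(-22, Rational(-1, 35)), Mul(-12, Pow(-12, -1))) = Add(Rational(22, 35), Mul(-12, Rational(-1, 12))) = Add(Rational(22, 35), 1) = Rational(57, 35) ≈ 1.6286)
Pow(Mul(76, J), -1) = Pow(Mul(76, Rational(57, 35)), -1) = Pow(Rational(4332, 35), -1) = Rational(35, 4332)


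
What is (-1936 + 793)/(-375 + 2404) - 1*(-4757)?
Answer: 9650810/2029 ≈ 4756.4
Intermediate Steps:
(-1936 + 793)/(-375 + 2404) - 1*(-4757) = -1143/2029 + 4757 = 9650810/2029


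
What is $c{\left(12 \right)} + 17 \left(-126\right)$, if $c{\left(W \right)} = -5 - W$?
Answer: $-2159$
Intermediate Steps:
$c{\left(12 \right)} + 17 \left(-126\right) = \left(-5 - 12\right) + 17 \left(-126\right) = \left(-5 - 12\right) - 2142 = -17 - 2142 = -2159$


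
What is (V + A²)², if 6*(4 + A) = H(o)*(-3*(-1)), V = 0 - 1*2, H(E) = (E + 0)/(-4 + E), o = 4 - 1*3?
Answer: 305809/1296 ≈ 235.96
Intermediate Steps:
o = 1 (o = 4 - 3 = 1)
H(E) = E/(-4 + E)
V = -2 (V = 0 - 2 = -2)
A = -25/6 (A = -4 + ((1/(-4 + 1))*(-3*(-1)))/6 = -4 + ((1/(-3))*3)/6 = -4 + ((1*(-⅓))*3)/6 = -4 + (-⅓*3)/6 = -4 + (⅙)*(-1) = -4 - ⅙ = -25/6 ≈ -4.1667)
(V + A²)² = (-2 + (-25/6)²)² = (-2 + 625/36)² = (553/36)² = 305809/1296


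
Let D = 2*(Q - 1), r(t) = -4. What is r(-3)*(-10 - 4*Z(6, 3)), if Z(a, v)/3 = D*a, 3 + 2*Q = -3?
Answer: -2264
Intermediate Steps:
Q = -3 (Q = -3/2 + (1/2)*(-3) = -3/2 - 3/2 = -3)
D = -8 (D = 2*(-3 - 1) = 2*(-4) = -8)
Z(a, v) = -24*a (Z(a, v) = 3*(-8*a) = -24*a)
r(-3)*(-10 - 4*Z(6, 3)) = -4*(-10 - (-96)*6) = -4*(-10 - 4*(-144)) = -4*(-10 + 576) = -4*566 = -2264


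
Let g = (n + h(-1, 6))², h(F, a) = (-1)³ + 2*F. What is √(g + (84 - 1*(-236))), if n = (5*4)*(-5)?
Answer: √10929 ≈ 104.54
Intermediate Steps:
n = -100 (n = 20*(-5) = -100)
h(F, a) = -1 + 2*F
g = 10609 (g = (-100 + (-1 + 2*(-1)))² = (-100 + (-1 - 2))² = (-100 - 3)² = (-103)² = 10609)
√(g + (84 - 1*(-236))) = √(10609 + (84 - 1*(-236))) = √(10609 + (84 + 236)) = √(10609 + 320) = √10929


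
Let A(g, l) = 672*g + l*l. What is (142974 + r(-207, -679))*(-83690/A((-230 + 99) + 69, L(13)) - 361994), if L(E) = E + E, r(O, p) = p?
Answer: -1055638678763345/20494 ≈ -5.1510e+10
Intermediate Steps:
L(E) = 2*E
A(g, l) = l² + 672*g (A(g, l) = 672*g + l² = l² + 672*g)
(142974 + r(-207, -679))*(-83690/A((-230 + 99) + 69, L(13)) - 361994) = (142974 - 679)*(-83690/((2*13)² + 672*((-230 + 99) + 69)) - 361994) = 142295*(-83690/(26² + 672*(-131 + 69)) - 361994) = 142295*(-83690/(676 + 672*(-62)) - 361994) = 142295*(-83690/(676 - 41664) - 361994) = 142295*(-83690/(-40988) - 361994) = 142295*(-83690*(-1/40988) - 361994) = 142295*(41845/20494 - 361994) = 142295*(-7418663191/20494) = -1055638678763345/20494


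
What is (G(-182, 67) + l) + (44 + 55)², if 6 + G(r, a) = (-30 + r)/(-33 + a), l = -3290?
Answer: 110479/17 ≈ 6498.8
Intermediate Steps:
G(r, a) = -6 + (-30 + r)/(-33 + a)
(G(-182, 67) + l) + (44 + 55)² = ((168 - 182 - 6*67)/(-33 + 67) - 3290) + (44 + 55)² = ((168 - 182 - 402)/34 - 3290) + 99² = ((1/34)*(-416) - 3290) + 9801 = (-208/17 - 3290) + 9801 = -56138/17 + 9801 = 110479/17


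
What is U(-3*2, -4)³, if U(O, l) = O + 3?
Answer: -27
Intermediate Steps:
U(O, l) = 3 + O
U(-3*2, -4)³ = (3 - 3*2)³ = (3 - 6)³ = (-3)³ = -27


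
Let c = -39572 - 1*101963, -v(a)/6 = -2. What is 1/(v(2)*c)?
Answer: -1/1698420 ≈ -5.8878e-7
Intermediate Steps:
v(a) = 12 (v(a) = -6*(-2) = 12)
c = -141535 (c = -39572 - 101963 = -141535)
1/(v(2)*c) = 1/(12*(-141535)) = 1/(-1698420) = -1/1698420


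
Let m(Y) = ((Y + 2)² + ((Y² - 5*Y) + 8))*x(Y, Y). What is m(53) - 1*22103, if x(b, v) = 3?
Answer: -5372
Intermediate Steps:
m(Y) = 24 - 15*Y + 3*Y² + 3*(2 + Y)² (m(Y) = ((Y + 2)² + ((Y² - 5*Y) + 8))*3 = ((2 + Y)² + (8 + Y² - 5*Y))*3 = (8 + Y² + (2 + Y)² - 5*Y)*3 = 24 - 15*Y + 3*Y² + 3*(2 + Y)²)
m(53) - 1*22103 = (36 - 3*53 + 6*53²) - 1*22103 = (36 - 159 + 6*2809) - 22103 = (36 - 159 + 16854) - 22103 = 16731 - 22103 = -5372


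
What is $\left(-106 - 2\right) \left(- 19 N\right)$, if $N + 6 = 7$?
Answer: $2052$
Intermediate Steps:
$N = 1$ ($N = -6 + 7 = 1$)
$\left(-106 - 2\right) \left(- 19 N\right) = \left(-106 - 2\right) \left(\left(-19\right) 1\right) = \left(-108\right) \left(-19\right) = 2052$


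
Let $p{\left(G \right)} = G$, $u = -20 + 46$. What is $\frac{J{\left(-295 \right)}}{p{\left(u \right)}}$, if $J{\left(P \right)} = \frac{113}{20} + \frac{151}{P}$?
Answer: $\frac{6063}{30680} \approx 0.19762$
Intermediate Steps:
$u = 26$
$J{\left(P \right)} = \frac{113}{20} + \frac{151}{P}$ ($J{\left(P \right)} = 113 \cdot \frac{1}{20} + \frac{151}{P} = \frac{113}{20} + \frac{151}{P}$)
$\frac{J{\left(-295 \right)}}{p{\left(u \right)}} = \frac{\frac{113}{20} + \frac{151}{-295}}{26} = \left(\frac{113}{20} + 151 \left(- \frac{1}{295}\right)\right) \frac{1}{26} = \left(\frac{113}{20} - \frac{151}{295}\right) \frac{1}{26} = \frac{6063}{1180} \cdot \frac{1}{26} = \frac{6063}{30680}$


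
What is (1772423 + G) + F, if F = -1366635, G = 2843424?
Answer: 3249212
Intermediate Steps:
(1772423 + G) + F = (1772423 + 2843424) - 1366635 = 4615847 - 1366635 = 3249212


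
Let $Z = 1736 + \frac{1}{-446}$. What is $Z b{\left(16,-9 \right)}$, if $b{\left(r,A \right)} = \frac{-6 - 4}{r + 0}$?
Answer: $- \frac{3871275}{3568} \approx -1085.0$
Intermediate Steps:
$b{\left(r,A \right)} = - \frac{10}{r}$
$Z = \frac{774255}{446}$ ($Z = 1736 - \frac{1}{446} = \frac{774255}{446} \approx 1736.0$)
$Z b{\left(16,-9 \right)} = \frac{774255 \left(- \frac{10}{16}\right)}{446} = \frac{774255 \left(\left(-10\right) \frac{1}{16}\right)}{446} = \frac{774255}{446} \left(- \frac{5}{8}\right) = - \frac{3871275}{3568}$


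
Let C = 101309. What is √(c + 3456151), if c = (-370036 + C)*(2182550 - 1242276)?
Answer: I*√252673555047 ≈ 5.0267e+5*I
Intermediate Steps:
c = -252677011198 (c = (-370036 + 101309)*(2182550 - 1242276) = -268727*940274 = -252677011198)
√(c + 3456151) = √(-252677011198 + 3456151) = √(-252673555047) = I*√252673555047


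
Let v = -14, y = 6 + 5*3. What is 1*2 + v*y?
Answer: -292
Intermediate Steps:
y = 21 (y = 6 + 15 = 21)
1*2 + v*y = 1*2 - 14*21 = 2 - 294 = -292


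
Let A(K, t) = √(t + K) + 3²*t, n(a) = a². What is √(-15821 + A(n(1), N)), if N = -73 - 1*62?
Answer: √(-17036 + I*√134) ≈ 0.0443 + 130.52*I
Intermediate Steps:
N = -135 (N = -73 - 62 = -135)
A(K, t) = √(K + t) + 9*t
√(-15821 + A(n(1), N)) = √(-15821 + (√(1² - 135) + 9*(-135))) = √(-15821 + (√(1 - 135) - 1215)) = √(-15821 + (√(-134) - 1215)) = √(-15821 + (I*√134 - 1215)) = √(-15821 + (-1215 + I*√134)) = √(-17036 + I*√134)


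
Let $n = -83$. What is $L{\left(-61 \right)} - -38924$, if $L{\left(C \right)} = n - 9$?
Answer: $38832$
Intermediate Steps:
$L{\left(C \right)} = -92$ ($L{\left(C \right)} = -83 - 9 = -92$)
$L{\left(-61 \right)} - -38924 = -92 - -38924 = -92 + 38924 = 38832$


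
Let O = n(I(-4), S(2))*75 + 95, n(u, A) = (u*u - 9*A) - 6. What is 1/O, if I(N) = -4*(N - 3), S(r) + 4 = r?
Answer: 1/59795 ≈ 1.6724e-5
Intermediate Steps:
S(r) = -4 + r
I(N) = 12 - 4*N (I(N) = -4*(-3 + N) = 12 - 4*N)
n(u, A) = -6 + u² - 9*A (n(u, A) = (u² - 9*A) - 6 = -6 + u² - 9*A)
O = 59795 (O = (-6 + (12 - 4*(-4))² - 9*(-4 + 2))*75 + 95 = (-6 + (12 + 16)² - 9*(-2))*75 + 95 = (-6 + 28² + 18)*75 + 95 = (-6 + 784 + 18)*75 + 95 = 796*75 + 95 = 59700 + 95 = 59795)
1/O = 1/59795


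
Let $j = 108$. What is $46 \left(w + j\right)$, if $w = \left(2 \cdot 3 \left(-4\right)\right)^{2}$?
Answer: $31464$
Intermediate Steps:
$w = 576$ ($w = \left(6 \left(-4\right)\right)^{2} = \left(-24\right)^{2} = 576$)
$46 \left(w + j\right) = 46 \left(576 + 108\right) = 46 \cdot 684 = 31464$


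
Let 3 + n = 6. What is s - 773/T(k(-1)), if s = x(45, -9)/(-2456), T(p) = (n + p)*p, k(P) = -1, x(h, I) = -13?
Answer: 949257/2456 ≈ 386.51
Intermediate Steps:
n = 3 (n = -3 + 6 = 3)
T(p) = p*(3 + p) (T(p) = (3 + p)*p = p*(3 + p))
s = 13/2456 (s = -13/(-2456) = -13*(-1/2456) = 13/2456 ≈ 0.0052932)
s - 773/T(k(-1)) = 13/2456 - 773*(-1/(3 - 1)) = 13/2456 - 773/((-1*2)) = 13/2456 - 773/(-2) = 13/2456 - 773*(-1/2) = 13/2456 + 773/2 = 949257/2456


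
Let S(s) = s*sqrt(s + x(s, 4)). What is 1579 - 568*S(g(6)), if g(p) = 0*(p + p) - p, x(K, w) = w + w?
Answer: 1579 + 3408*sqrt(2) ≈ 6398.6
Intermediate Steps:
x(K, w) = 2*w
g(p) = -p (g(p) = 0*(2*p) - p = 0 - p = -p)
S(s) = s*sqrt(8 + s) (S(s) = s*sqrt(s + 2*4) = s*sqrt(s + 8) = s*sqrt(8 + s))
1579 - 568*S(g(6)) = 1579 - 568*(-1*6)*sqrt(8 - 1*6) = 1579 - (-3408)*sqrt(8 - 6) = 1579 - (-3408)*sqrt(2) = 1579 + 3408*sqrt(2)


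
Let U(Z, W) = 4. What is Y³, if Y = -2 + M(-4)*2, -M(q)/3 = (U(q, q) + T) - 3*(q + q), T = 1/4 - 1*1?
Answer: -36264691/8 ≈ -4.5331e+6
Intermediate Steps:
T = -¾ (T = ¼ - 1 = -¾ ≈ -0.75000)
M(q) = -39/4 + 18*q (M(q) = -3*((4 - ¾) - 3*(q + q)) = -3*(13/4 - 6*q) = -39/4 + 18*q)
Y = -331/2 (Y = -2 + (-39/4 + 18*(-4))*2 = -2 + (-39/4 - 72)*2 = -2 - 327/4*2 = -2 - 327/2 = -331/2 ≈ -165.50)
Y³ = (-331/2)³ = -36264691/8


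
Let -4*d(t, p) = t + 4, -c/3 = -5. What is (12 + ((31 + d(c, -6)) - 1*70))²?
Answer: 16129/16 ≈ 1008.1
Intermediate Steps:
c = 15 (c = -3*(-5) = 15)
d(t, p) = -1 - t/4 (d(t, p) = -(t + 4)/4 = -(4 + t)/4 = -1 - t/4)
(12 + ((31 + d(c, -6)) - 1*70))² = (12 + ((31 + (-1 - ¼*15)) - 1*70))² = (12 + ((31 + (-1 - 15/4)) - 70))² = (12 + ((31 - 19/4) - 70))² = (12 + (105/4 - 70))² = (12 - 175/4)² = (-127/4)² = 16129/16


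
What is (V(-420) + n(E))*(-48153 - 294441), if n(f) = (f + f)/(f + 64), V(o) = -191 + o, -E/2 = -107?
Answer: 29022850710/139 ≈ 2.0880e+8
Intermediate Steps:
E = 214 (E = -2*(-107) = 214)
n(f) = 2*f/(64 + f) (n(f) = (2*f)/(64 + f) = 2*f/(64 + f))
(V(-420) + n(E))*(-48153 - 294441) = ((-191 - 420) + 2*214/(64 + 214))*(-48153 - 294441) = (-611 + 2*214/278)*(-342594) = (-611 + 2*214*(1/278))*(-342594) = (-611 + 214/139)*(-342594) = -84715/139*(-342594) = 29022850710/139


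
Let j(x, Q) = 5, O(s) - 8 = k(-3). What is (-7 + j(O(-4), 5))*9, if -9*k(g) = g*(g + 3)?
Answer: -18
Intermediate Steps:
k(g) = -g*(3 + g)/9 (k(g) = -g*(g + 3)/9 = -g*(3 + g)/9)
O(s) = 8 (O(s) = 8 - ⅑*(-3)*(3 - 3) = 8 - ⅑*(-3)*0 = 8 + 0 = 8)
(-7 + j(O(-4), 5))*9 = (-7 + 5)*9 = -2*9 = -18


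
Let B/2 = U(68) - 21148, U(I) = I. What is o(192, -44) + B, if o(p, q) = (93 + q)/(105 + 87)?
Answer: -8094671/192 ≈ -42160.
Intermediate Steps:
o(p, q) = 31/64 + q/192 (o(p, q) = (93 + q)/192 = (93 + q)*(1/192) = 31/64 + q/192)
B = -42160 (B = 2*(68 - 21148) = 2*(-21080) = -42160)
o(192, -44) + B = (31/64 + (1/192)*(-44)) - 42160 = (31/64 - 11/48) - 42160 = 49/192 - 42160 = -8094671/192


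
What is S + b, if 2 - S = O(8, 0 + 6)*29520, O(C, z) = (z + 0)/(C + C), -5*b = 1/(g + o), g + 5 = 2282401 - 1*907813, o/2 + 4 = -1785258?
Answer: -121523374939/10979705 ≈ -11068.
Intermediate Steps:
o = -3570524 (o = -8 + 2*(-1785258) = -8 - 3570516 = -3570524)
g = 1374583 (g = -5 + (2282401 - 1*907813) = -5 + (2282401 - 907813) = -5 + 1374588 = 1374583)
b = 1/10979705 (b = -1/(5*(1374583 - 3570524)) = -⅕/(-2195941) = -⅕*(-1/2195941) = 1/10979705 ≈ 9.1077e-8)
O(C, z) = z/(2*C) (O(C, z) = z/((2*C)) = z*(1/(2*C)) = z/(2*C))
S = -11068 (S = 2 - (½)*(0 + 6)/8*29520 = 2 - (½)*6*(⅛)*29520 = 2 - 3*29520/8 = 2 - 1*11070 = 2 - 11070 = -11068)
S + b = -11068 + 1/10979705 = -121523374939/10979705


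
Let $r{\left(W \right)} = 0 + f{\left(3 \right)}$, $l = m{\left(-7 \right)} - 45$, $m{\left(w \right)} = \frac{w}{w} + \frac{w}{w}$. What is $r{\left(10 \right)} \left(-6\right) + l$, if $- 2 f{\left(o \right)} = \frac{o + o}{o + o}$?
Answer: $-40$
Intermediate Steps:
$m{\left(w \right)} = 2$ ($m{\left(w \right)} = 1 + 1 = 2$)
$f{\left(o \right)} = - \frac{1}{2}$ ($f{\left(o \right)} = - \frac{\left(o + o\right) \frac{1}{o + o}}{2} = - \frac{2 o \frac{1}{2 o}}{2} = \left(- \frac{1}{2}\right) 1 = - \frac{1}{2}$)
$l = -43$ ($l = 2 - 45 = -43$)
$r{\left(W \right)} = - \frac{1}{2}$ ($r{\left(W \right)} = 0 - \frac{1}{2} = - \frac{1}{2}$)
$r{\left(10 \right)} \left(-6\right) + l = \left(- \frac{1}{2}\right) \left(-6\right) - 43 = 3 - 43 = -40$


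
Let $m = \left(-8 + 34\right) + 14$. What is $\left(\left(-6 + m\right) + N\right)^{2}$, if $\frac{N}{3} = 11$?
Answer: $4489$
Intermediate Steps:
$N = 33$ ($N = 3 \cdot 11 = 33$)
$m = 40$ ($m = 26 + 14 = 40$)
$\left(\left(-6 + m\right) + N\right)^{2} = \left(\left(-6 + 40\right) + 33\right)^{2} = \left(34 + 33\right)^{2} = 67^{2} = 4489$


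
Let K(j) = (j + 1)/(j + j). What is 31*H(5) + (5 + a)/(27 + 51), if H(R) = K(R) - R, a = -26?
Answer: -17767/130 ≈ -136.67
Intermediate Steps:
K(j) = (1 + j)/(2*j) (K(j) = (1 + j)/((2*j)) = (1 + j)*(1/(2*j)) = (1 + j)/(2*j))
H(R) = -R + (1 + R)/(2*R) (H(R) = (1 + R)/(2*R) - R = -R + (1 + R)/(2*R))
31*H(5) + (5 + a)/(27 + 51) = 31*(½ + (½)/5 - 1*5) + (5 - 26)/(27 + 51) = 31*(½ + (½)*(⅕) - 5) - 21/78 = 31*(½ + ⅒ - 5) - 21*1/78 = 31*(-22/5) - 7/26 = -682/5 - 7/26 = -17767/130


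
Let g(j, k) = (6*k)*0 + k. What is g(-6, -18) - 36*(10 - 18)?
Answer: 270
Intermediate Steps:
g(j, k) = k (g(j, k) = 0 + k = k)
g(-6, -18) - 36*(10 - 18) = -18 - 36*(10 - 18) = -18 - 36*(-8) = -18 - 1*(-288) = -18 + 288 = 270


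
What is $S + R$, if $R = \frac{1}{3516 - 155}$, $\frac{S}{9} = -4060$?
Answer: $- \frac{122810939}{3361} \approx -36540.0$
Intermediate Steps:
$S = -36540$ ($S = 9 \left(-4060\right) = -36540$)
$R = \frac{1}{3361} \approx 0.00029753$
$S + R = -36540 + \frac{1}{3361} = - \frac{122810939}{3361}$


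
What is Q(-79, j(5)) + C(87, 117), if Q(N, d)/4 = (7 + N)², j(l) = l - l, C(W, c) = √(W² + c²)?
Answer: 20736 + 3*√2362 ≈ 20882.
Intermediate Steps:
j(l) = 0
Q(N, d) = 4*(7 + N)²
Q(-79, j(5)) + C(87, 117) = 4*(7 - 79)² + √(87² + 117²) = 4*(-72)² + √(7569 + 13689) = 4*5184 + √21258 = 20736 + 3*√2362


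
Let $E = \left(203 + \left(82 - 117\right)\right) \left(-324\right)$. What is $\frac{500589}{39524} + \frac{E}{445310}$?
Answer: $\frac{110382958611}{8800216220} \approx 12.543$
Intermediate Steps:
$E = -54432$ ($E = \left(203 - 35\right) \left(-324\right) = 168 \left(-324\right) = -54432$)
$\frac{500589}{39524} + \frac{E}{445310} = \frac{500589}{39524} - \frac{54432}{445310} = 500589 \cdot \frac{1}{39524} - \frac{27216}{222655} = \frac{500589}{39524} - \frac{27216}{222655} = \frac{110382958611}{8800216220}$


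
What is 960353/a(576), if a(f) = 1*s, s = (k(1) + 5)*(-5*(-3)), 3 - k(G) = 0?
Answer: 960353/120 ≈ 8002.9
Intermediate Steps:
k(G) = 3 (k(G) = 3 - 1*0 = 3 + 0 = 3)
s = 120 (s = (3 + 5)*(-5*(-3)) = 8*15 = 120)
a(f) = 120 (a(f) = 1*120 = 120)
960353/a(576) = 960353/120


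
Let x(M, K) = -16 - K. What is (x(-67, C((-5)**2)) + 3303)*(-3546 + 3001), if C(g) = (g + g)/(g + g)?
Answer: -1790870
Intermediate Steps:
C(g) = 1 (C(g) = (2*g)/((2*g)) = (2*g)*(1/(2*g)) = 1)
(x(-67, C((-5)**2)) + 3303)*(-3546 + 3001) = ((-16 - 1*1) + 3303)*(-3546 + 3001) = ((-16 - 1) + 3303)*(-545) = (-17 + 3303)*(-545) = 3286*(-545) = -1790870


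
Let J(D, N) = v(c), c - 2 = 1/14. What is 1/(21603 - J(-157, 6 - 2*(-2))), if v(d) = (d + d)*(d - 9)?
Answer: 98/2119907 ≈ 4.6228e-5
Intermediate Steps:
c = 29/14 (c = 2 + 1/14 = 29/14 ≈ 2.0714)
v(d) = 2*d*(-9 + d) (v(d) = (2*d)*(-9 + d) = 2*d*(-9 + d))
J(D, N) = -2813/98 (J(D, N) = 2*(29/14)*(-9 + 29/14) = 2*(29/14)*(-97/14) = -2813/98)
1/(21603 - J(-157, 6 - 2*(-2))) = 1/(21603 - 1*(-2813/98)) = 1/(21603 + 2813/98) = 1/(2119907/98) = 98/2119907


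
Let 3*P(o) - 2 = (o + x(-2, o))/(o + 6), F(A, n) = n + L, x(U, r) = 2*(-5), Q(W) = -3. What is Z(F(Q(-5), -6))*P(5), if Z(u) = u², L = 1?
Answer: 425/33 ≈ 12.879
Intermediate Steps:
x(U, r) = -10
F(A, n) = 1 + n (F(A, n) = n + 1 = 1 + n)
P(o) = ⅔ + (-10 + o)/(3*(6 + o)) (P(o) = ⅔ + ((o - 10)/(o + 6))/3 = ⅔ + ((-10 + o)/(6 + o))/3 = ⅔ + (-10 + o)/(3*(6 + o)))
Z(F(Q(-5), -6))*P(5) = (1 - 6)²*((⅔ + 5)/(6 + 5)) = (-5)²*((17/3)/11) = 25*((1/11)*(17/3)) = 25*(17/33) = 425/33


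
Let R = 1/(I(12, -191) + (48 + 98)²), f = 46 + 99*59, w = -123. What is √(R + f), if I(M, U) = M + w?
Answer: 2*√661775373095/21205 ≈ 76.727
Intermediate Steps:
I(M, U) = -123 + M (I(M, U) = M - 123 = -123 + M)
f = 5887 (f = 46 + 5841 = 5887)
R = 1/21205 (R = 1/((-123 + 12) + (48 + 98)²) = 1/(-111 + 146²) = 1/(-111 + 21316) = 1/21205 ≈ 4.7159e-5)
√(R + f) = √(1/21205 + 5887) = √(124833836/21205) = 2*√661775373095/21205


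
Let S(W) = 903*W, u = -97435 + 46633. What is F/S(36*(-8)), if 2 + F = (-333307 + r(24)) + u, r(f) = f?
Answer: 128029/86688 ≈ 1.4769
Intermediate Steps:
u = -50802
F = -384087 (F = -2 + ((-333307 + 24) - 50802) = -2 + (-333283 - 50802) = -2 - 384085 = -384087)
F/S(36*(-8)) = -384087/(903*(36*(-8))) = -384087/(903*(-288)) = -384087/(-260064) = -384087*(-1/260064) = 128029/86688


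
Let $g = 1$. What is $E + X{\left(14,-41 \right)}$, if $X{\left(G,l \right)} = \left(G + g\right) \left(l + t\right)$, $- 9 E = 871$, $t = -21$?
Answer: $- \frac{9241}{9} \approx -1026.8$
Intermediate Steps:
$E = - \frac{871}{9}$ ($E = \left(- \frac{1}{9}\right) 871 = - \frac{871}{9} \approx -96.778$)
$X{\left(G,l \right)} = \left(1 + G\right) \left(-21 + l\right)$ ($X{\left(G,l \right)} = \left(G + 1\right) \left(l - 21\right) = \left(1 + G\right) \left(-21 + l\right)$)
$E + X{\left(14,-41 \right)} = - \frac{871}{9} - 930 = - \frac{9241}{9}$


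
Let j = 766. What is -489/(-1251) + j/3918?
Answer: 159676/272301 ≈ 0.58640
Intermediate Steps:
-489/(-1251) + j/3918 = -489/(-1251) + 766/3918 = -489*(-1/1251) + 766*(1/3918) = 163/417 + 383/1959 = 159676/272301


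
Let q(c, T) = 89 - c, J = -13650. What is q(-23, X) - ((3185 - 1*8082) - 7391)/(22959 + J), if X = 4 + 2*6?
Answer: 351632/3103 ≈ 113.32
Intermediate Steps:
X = 16 (X = 4 + 12 = 16)
q(-23, X) - ((3185 - 1*8082) - 7391)/(22959 + J) = (89 - 1*(-23)) - ((3185 - 1*8082) - 7391)/(22959 - 13650) = (89 + 23) - ((3185 - 8082) - 7391)/9309 = 112 - (-4897 - 7391)/9309 = 112 - (-12288)/9309 = 112 - 1*(-4096/3103) = 112 + 4096/3103 = 351632/3103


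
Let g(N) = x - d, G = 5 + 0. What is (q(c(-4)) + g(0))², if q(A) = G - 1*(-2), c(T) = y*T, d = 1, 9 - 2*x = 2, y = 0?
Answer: 361/4 ≈ 90.250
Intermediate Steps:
G = 5
x = 7/2 (x = 9/2 - ½*2 = 9/2 - 1 = 7/2 ≈ 3.5000)
c(T) = 0 (c(T) = 0*T = 0)
g(N) = 5/2 (g(N) = 7/2 - 1*1 = 7/2 - 1 = 5/2)
q(A) = 7 (q(A) = 5 - 1*(-2) = 5 + 2 = 7)
(q(c(-4)) + g(0))² = (7 + 5/2)² = (19/2)² = 361/4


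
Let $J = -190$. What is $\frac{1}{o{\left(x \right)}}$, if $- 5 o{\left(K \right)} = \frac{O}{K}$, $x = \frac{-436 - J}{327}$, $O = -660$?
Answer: $- \frac{41}{7194} \approx -0.0056992$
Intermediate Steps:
$x = - \frac{82}{109}$ ($x = \frac{-436 - -190}{327} = \left(-436 + 190\right) \frac{1}{327} = \left(-246\right) \frac{1}{327} = - \frac{82}{109} \approx -0.75229$)
$o{\left(K \right)} = \frac{132}{K}$ ($o{\left(K \right)} = - \frac{\left(-660\right) \frac{1}{K}}{5} = \frac{132}{K}$)
$\frac{1}{o{\left(x \right)}} = \frac{1}{132 \frac{1}{- \frac{82}{109}}} = \frac{1}{132 \left(- \frac{109}{82}\right)} = \frac{1}{- \frac{7194}{41}} = - \frac{41}{7194}$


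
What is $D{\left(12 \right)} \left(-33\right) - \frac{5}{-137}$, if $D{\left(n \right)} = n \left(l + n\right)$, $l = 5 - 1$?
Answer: $- \frac{868027}{137} \approx -6336.0$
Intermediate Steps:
$l = 4$
$D{\left(n \right)} = n \left(4 + n\right)$
$D{\left(12 \right)} \left(-33\right) - \frac{5}{-137} = 12 \left(4 + 12\right) \left(-33\right) - \frac{5}{-137} = 12 \cdot 16 \left(-33\right) - - \frac{5}{137} = 192 \left(-33\right) + \frac{5}{137} = -6336 + \frac{5}{137} = - \frac{868027}{137}$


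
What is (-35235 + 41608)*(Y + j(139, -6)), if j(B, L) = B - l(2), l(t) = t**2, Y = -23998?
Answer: -152078899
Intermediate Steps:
j(B, L) = -4 + B (j(B, L) = B - 1*2**2 = B - 1*4 = B - 4 = -4 + B)
(-35235 + 41608)*(Y + j(139, -6)) = (-35235 + 41608)*(-23998 + (-4 + 139)) = 6373*(-23998 + 135) = 6373*(-23863) = -152078899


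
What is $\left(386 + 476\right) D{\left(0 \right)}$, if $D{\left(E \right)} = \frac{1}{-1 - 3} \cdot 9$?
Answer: $- \frac{3879}{2} \approx -1939.5$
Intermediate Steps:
$D{\left(E \right)} = - \frac{9}{4}$ ($D{\left(E \right)} = \frac{1}{-4} \cdot 9 = \left(- \frac{1}{4}\right) 9 = - \frac{9}{4}$)
$\left(386 + 476\right) D{\left(0 \right)} = \left(386 + 476\right) \left(- \frac{9}{4}\right) = 862 \left(- \frac{9}{4}\right) = - \frac{3879}{2}$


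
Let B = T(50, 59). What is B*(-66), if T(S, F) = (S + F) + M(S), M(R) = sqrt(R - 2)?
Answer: -7194 - 264*sqrt(3) ≈ -7651.3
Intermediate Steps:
M(R) = sqrt(-2 + R)
T(S, F) = F + S + sqrt(-2 + S) (T(S, F) = (S + F) + sqrt(-2 + S) = (F + S) + sqrt(-2 + S) = F + S + sqrt(-2 + S))
B = 109 + 4*sqrt(3) (B = 59 + 50 + sqrt(-2 + 50) = 59 + 50 + sqrt(48) = 59 + 50 + 4*sqrt(3) = 109 + 4*sqrt(3) ≈ 115.93)
B*(-66) = (109 + 4*sqrt(3))*(-66) = -7194 - 264*sqrt(3)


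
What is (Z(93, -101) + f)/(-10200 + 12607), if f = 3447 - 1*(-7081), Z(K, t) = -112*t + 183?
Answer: 22023/2407 ≈ 9.1496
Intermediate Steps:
Z(K, t) = 183 - 112*t
f = 10528 (f = 3447 + 7081 = 10528)
(Z(93, -101) + f)/(-10200 + 12607) = ((183 - 112*(-101)) + 10528)/(-10200 + 12607) = ((183 + 11312) + 10528)/2407 = (11495 + 10528)*(1/2407) = 22023*(1/2407) = 22023/2407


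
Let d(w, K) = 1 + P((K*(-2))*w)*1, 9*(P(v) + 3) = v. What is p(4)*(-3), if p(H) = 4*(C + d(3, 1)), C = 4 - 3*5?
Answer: 164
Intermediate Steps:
P(v) = -3 + v/9
C = -11 (C = 4 - 15 = -11)
d(w, K) = -2 - 2*K*w/9 (d(w, K) = 1 + (-3 + ((K*(-2))*w)/9)*1 = 1 + (-3 + ((-2*K)*w)/9)*1 = 1 + (-3 + (-2*K*w)/9)*1 = 1 + (-3 - 2*K*w/9)*1 = 1 + (-3 - 2*K*w/9) = -2 - 2*K*w/9)
p(H) = -164/3 (p(H) = 4*(-11 + (-2 - 2/9*1*3)) = 4*(-11 + (-2 - ⅔)) = 4*(-11 - 8/3) = 4*(-41/3) = -164/3)
p(4)*(-3) = -164/3*(-3) = 164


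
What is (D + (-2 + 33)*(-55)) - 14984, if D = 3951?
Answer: -12738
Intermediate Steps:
(D + (-2 + 33)*(-55)) - 14984 = (3951 + (-2 + 33)*(-55)) - 14984 = (3951 + 31*(-55)) - 14984 = (3951 - 1705) - 14984 = 2246 - 14984 = -12738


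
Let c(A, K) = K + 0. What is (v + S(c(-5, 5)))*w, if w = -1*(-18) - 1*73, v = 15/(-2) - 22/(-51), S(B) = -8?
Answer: 84535/102 ≈ 828.77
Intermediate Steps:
c(A, K) = K
v = -721/102 (v = 15*(-½) - 22*(-1/51) = -15/2 + 22/51 = -721/102 ≈ -7.0686)
w = -55 (w = 18 - 73 = -55)
(v + S(c(-5, 5)))*w = (-721/102 - 8)*(-55) = -1537/102*(-55) = 84535/102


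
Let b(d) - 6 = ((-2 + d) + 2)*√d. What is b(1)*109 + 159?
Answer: 922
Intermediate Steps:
b(d) = 6 + d^(3/2) (b(d) = 6 + ((-2 + d) + 2)*√d = 6 + d*√d = 6 + d^(3/2))
b(1)*109 + 159 = (6 + 1^(3/2))*109 + 159 = (6 + 1)*109 + 159 = 7*109 + 159 = 763 + 159 = 922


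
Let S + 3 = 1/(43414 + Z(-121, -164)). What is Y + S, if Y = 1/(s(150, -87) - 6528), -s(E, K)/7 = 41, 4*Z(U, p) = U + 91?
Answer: -1774964968/591630595 ≈ -3.0001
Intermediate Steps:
Z(U, p) = 91/4 + U/4 (Z(U, p) = (U + 91)/4 = (91 + U)/4 = 91/4 + U/4)
s(E, K) = -287 (s(E, K) = -7*41 = -287)
Y = -1/6815 (Y = 1/(-287 - 6528) = 1/(-6815) = -1/6815 ≈ -0.00014674)
S = -260437/86813 (S = -3 + 1/(43414 + (91/4 + (¼)*(-121))) = -3 + 1/(43414 + (91/4 - 121/4)) = -3 + 1/(43414 - 15/2) = -3 + 1/(86813/2) = -3 + 2/86813 = -260437/86813 ≈ -3.0000)
Y + S = -1/6815 - 260437/86813 = -1774964968/591630595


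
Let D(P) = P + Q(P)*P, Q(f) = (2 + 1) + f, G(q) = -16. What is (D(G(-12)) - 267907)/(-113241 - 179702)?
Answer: 38245/41849 ≈ 0.91388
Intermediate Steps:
Q(f) = 3 + f
D(P) = P + P*(3 + P) (D(P) = P + (3 + P)*P = P + P*(3 + P))
(D(G(-12)) - 267907)/(-113241 - 179702) = (-16*(4 - 16) - 267907)/(-113241 - 179702) = (-16*(-12) - 267907)/(-292943) = (192 - 267907)*(-1/292943) = -267715*(-1/292943) = 38245/41849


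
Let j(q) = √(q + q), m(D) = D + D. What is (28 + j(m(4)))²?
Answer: 1024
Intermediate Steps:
m(D) = 2*D
j(q) = √2*√q (j(q) = √(2*q) = √2*√q)
(28 + j(m(4)))² = (28 + √2*√(2*4))² = (28 + √2*√8)² = (28 + √2*(2*√2))² = (28 + 4)² = 32² = 1024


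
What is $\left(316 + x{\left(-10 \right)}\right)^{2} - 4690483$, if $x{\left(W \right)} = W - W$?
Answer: $-4590627$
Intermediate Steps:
$x{\left(W \right)} = 0$
$\left(316 + x{\left(-10 \right)}\right)^{2} - 4690483 = \left(316 + 0\right)^{2} - 4690483 = 316^{2} - 4690483 = 99856 - 4690483 = -4590627$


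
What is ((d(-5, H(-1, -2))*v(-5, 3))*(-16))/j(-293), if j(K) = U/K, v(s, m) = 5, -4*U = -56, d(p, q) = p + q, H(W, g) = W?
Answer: -70320/7 ≈ -10046.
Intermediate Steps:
U = 14 (U = -¼*(-56) = 14)
j(K) = 14/K
((d(-5, H(-1, -2))*v(-5, 3))*(-16))/j(-293) = (((-5 - 1)*5)*(-16))/((14/(-293))) = (-6*5*(-16))/((14*(-1/293))) = (-30*(-16))/(-14/293) = 480*(-293/14) = -70320/7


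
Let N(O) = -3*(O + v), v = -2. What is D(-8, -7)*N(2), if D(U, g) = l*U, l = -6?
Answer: 0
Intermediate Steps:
N(O) = 6 - 3*O (N(O) = -3*(O - 2) = -3*(-2 + O) = 6 - 3*O)
D(U, g) = -6*U
D(-8, -7)*N(2) = (-6*(-8))*(6 - 3*2) = 48*(6 - 6) = 48*0 = 0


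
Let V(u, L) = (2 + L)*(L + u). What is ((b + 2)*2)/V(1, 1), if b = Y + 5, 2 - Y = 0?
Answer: 3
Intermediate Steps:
Y = 2 (Y = 2 - 1*0 = 2 + 0 = 2)
b = 7 (b = 2 + 5 = 7)
((b + 2)*2)/V(1, 1) = ((7 + 2)*2)/(1**2 + 2*1 + 2*1 + 1*1) = (9*2)/(1 + 2 + 2 + 1) = 18/6 = (1/6)*18 = 3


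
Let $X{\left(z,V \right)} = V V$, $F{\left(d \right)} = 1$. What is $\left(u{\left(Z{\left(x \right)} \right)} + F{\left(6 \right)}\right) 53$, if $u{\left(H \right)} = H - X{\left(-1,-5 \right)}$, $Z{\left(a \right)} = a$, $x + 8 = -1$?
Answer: $-1749$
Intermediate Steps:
$x = -9$ ($x = -8 - 1 = -9$)
$X{\left(z,V \right)} = V^{2}$
$u{\left(H \right)} = -25 + H$ ($u{\left(H \right)} = H - \left(-5\right)^{2} = H - 25 = -25 + H$)
$\left(u{\left(Z{\left(x \right)} \right)} + F{\left(6 \right)}\right) 53 = \left(\left(-25 - 9\right) + 1\right) 53 = \left(-34 + 1\right) 53 = \left(-33\right) 53 = -1749$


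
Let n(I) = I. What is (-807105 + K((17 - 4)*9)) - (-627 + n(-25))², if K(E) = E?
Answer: -1232092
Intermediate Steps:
(-807105 + K((17 - 4)*9)) - (-627 + n(-25))² = (-807105 + (17 - 4)*9) - (-627 - 25)² = (-807105 + 13*9) - 1*(-652)² = (-807105 + 117) - 1*425104 = -806988 - 425104 = -1232092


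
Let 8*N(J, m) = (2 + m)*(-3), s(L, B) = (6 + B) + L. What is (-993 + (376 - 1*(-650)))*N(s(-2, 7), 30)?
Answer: -396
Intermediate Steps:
s(L, B) = 6 + B + L
N(J, m) = -¾ - 3*m/8 (N(J, m) = ((2 + m)*(-3))/8 = (-6 - 3*m)/8 = -¾ - 3*m/8)
(-993 + (376 - 1*(-650)))*N(s(-2, 7), 30) = (-993 + (376 - 1*(-650)))*(-¾ - 3/8*30) = (-993 + (376 + 650))*(-¾ - 45/4) = (-993 + 1026)*(-12) = 33*(-12) = -396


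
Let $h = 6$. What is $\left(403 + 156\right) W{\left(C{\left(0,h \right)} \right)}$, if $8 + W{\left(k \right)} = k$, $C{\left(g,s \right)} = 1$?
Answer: $-3913$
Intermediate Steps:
$W{\left(k \right)} = -8 + k$
$\left(403 + 156\right) W{\left(C{\left(0,h \right)} \right)} = \left(403 + 156\right) \left(-8 + 1\right) = 559 \left(-7\right) = -3913$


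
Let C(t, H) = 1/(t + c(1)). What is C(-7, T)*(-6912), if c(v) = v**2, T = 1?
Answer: 1152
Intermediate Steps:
C(t, H) = 1/(1 + t) (C(t, H) = 1/(t + 1**2) = 1/(t + 1) = 1/(1 + t))
C(-7, T)*(-6912) = -6912/(1 - 7) = -6912/(-6) = -1/6*(-6912) = 1152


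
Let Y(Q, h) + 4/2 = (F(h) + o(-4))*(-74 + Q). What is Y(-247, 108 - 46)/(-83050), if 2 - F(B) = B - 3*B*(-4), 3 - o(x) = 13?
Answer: -130646/41525 ≈ -3.1462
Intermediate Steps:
o(x) = -10 (o(x) = 3 - 1*13 = 3 - 13 = -10)
F(B) = 2 - 13*B (F(B) = 2 - (B - 3*B*(-4)) = 2 - (B - (-12)*B) = 2 - (B + 12*B) = 2 - 13*B)
Y(Q, h) = -2 + (-74 + Q)*(-8 - 13*h) (Y(Q, h) = -2 + ((2 - 13*h) - 10)*(-74 + Q) = -2 + (-8 - 13*h)*(-74 + Q) = -2 + (-74 + Q)*(-8 - 13*h))
Y(-247, 108 - 46)/(-83050) = (590 - 8*(-247) + 962*(108 - 46) - 13*(-247)*(108 - 46))/(-83050) = (590 + 1976 + 962*62 - 13*(-247)*62)*(-1/83050) = (590 + 1976 + 59644 + 199082)*(-1/83050) = 261292*(-1/83050) = -130646/41525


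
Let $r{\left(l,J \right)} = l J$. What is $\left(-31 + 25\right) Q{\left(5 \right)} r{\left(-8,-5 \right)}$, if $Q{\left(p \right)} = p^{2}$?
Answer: $-6000$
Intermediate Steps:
$r{\left(l,J \right)} = J l$
$\left(-31 + 25\right) Q{\left(5 \right)} r{\left(-8,-5 \right)} = \left(-31 + 25\right) 5^{2} \left(\left(-5\right) \left(-8\right)\right) = \left(-6\right) 25 \cdot 40 = \left(-150\right) 40 = -6000$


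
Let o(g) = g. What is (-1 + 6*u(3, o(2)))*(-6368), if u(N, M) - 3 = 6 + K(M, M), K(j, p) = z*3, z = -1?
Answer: -222880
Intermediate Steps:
K(j, p) = -3 (K(j, p) = -1*3 = -3)
u(N, M) = 6 (u(N, M) = 3 + (6 - 3) = 3 + 3 = 6)
(-1 + 6*u(3, o(2)))*(-6368) = (-1 + 6*6)*(-6368) = (-1 + 36)*(-6368) = 35*(-6368) = -222880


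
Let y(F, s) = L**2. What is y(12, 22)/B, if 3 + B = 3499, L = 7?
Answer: 49/3496 ≈ 0.014016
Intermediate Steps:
B = 3496 (B = -3 + 3499 = 3496)
y(F, s) = 49 (y(F, s) = 7**2 = 49)
y(12, 22)/B = 49/3496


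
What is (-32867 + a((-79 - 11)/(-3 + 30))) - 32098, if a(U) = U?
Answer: -194905/3 ≈ -64968.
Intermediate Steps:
(-32867 + a((-79 - 11)/(-3 + 30))) - 32098 = (-32867 + (-79 - 11)/(-3 + 30)) - 32098 = (-32867 - 90/27) - 32098 = (-32867 - 90*1/27) - 32098 = (-32867 - 10/3) - 32098 = -98611/3 - 32098 = -194905/3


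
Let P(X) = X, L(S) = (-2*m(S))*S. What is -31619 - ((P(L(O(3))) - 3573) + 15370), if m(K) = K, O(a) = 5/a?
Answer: -390694/9 ≈ -43410.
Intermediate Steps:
L(S) = -2*S² (L(S) = (-2*S)*S = -2*S²)
-31619 - ((P(L(O(3))) - 3573) + 15370) = -31619 - ((-2*(5/3)² - 3573) + 15370) = -31619 - ((-2*25/9 - 3573) + 15370) = -31619 - ((-50/9 - 3573) + 15370) = -31619 - (-32207/9 + 15370) = -31619 - 1*106123/9 = -31619 - 106123/9 = -390694/9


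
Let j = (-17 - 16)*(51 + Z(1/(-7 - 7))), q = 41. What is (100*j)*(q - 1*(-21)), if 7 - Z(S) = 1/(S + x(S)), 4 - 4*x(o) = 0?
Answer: -151404000/13 ≈ -1.1646e+7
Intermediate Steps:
x(o) = 1 (x(o) = 1 - 1/4*0 = 1 + 0 = 1)
Z(S) = 7 - 1/(1 + S) (Z(S) = 7 - 1/(S + 1) = 7 - 1/(1 + S))
j = -24420/13 (j = (-17 - 16)*(51 + (6 + 7/(-7 - 7))/(1 + 1/(-7 - 7))) = -33*(51 + (6 + 7/(-14))/(1 + 1/(-14))) = -33*(51 + (6 + 7*(-1/14))/(1 - 1/14)) = -33*(51 + (6 - 1/2)/(13/14)) = -33*(51 + (14/13)*(11/2)) = -33*(51 + 77/13) = -33*740/13 = -24420/13 ≈ -1878.5)
(100*j)*(q - 1*(-21)) = (100*(-24420/13))*(41 - 1*(-21)) = -2442000*(41 + 21)/13 = -2442000/13*62 = -151404000/13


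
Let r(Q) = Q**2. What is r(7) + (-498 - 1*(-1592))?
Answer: 1143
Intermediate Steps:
r(7) + (-498 - 1*(-1592)) = 7**2 + (-498 - 1*(-1592)) = 49 + (-498 + 1592) = 49 + 1094 = 1143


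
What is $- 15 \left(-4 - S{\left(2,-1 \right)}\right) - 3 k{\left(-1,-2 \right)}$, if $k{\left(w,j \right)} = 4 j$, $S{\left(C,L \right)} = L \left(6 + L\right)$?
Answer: $9$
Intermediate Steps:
$- 15 \left(-4 - S{\left(2,-1 \right)}\right) - 3 k{\left(-1,-2 \right)} = - 15 \left(-4 - - (6 - 1)\right) - 3 \cdot 4 \left(-2\right) = - 15 \left(-4 - \left(-1\right) 5\right) - -24 = - 15 \left(-4 - -5\right) + 24 = - 15 \left(-4 + 5\right) + 24 = \left(-15\right) 1 + 24 = -15 + 24 = 9$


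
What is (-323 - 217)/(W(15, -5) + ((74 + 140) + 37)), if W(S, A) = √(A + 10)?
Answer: -33885/15749 + 135*√5/15749 ≈ -2.1324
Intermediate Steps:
W(S, A) = √(10 + A)
(-323 - 217)/(W(15, -5) + ((74 + 140) + 37)) = (-323 - 217)/(√(10 - 5) + ((74 + 140) + 37)) = -540/(√5 + (214 + 37)) = -540/(√5 + 251) = -540/(251 + √5)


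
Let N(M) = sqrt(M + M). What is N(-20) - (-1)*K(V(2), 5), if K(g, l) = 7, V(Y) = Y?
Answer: 7 + 2*I*sqrt(10) ≈ 7.0 + 6.3246*I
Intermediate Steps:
N(M) = sqrt(2)*sqrt(M) (N(M) = sqrt(2*M) = sqrt(2)*sqrt(M))
N(-20) - (-1)*K(V(2), 5) = sqrt(2)*sqrt(-20) - (-1)*7 = sqrt(2)*(2*I*sqrt(5)) - 1*(-7) = 2*I*sqrt(10) + 7 = 7 + 2*I*sqrt(10)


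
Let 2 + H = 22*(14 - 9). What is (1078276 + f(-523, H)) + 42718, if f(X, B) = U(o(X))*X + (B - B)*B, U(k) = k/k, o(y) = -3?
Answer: 1120471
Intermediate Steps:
U(k) = 1
H = 108 (H = -2 + 22*(14 - 9) = -2 + 22*5 = -2 + 110 = 108)
f(X, B) = X (f(X, B) = 1*X + (B - B)*B = X + 0*B = X + 0 = X)
(1078276 + f(-523, H)) + 42718 = (1078276 - 523) + 42718 = 1077753 + 42718 = 1120471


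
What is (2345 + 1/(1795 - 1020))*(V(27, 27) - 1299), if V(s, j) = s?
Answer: -2311702272/775 ≈ -2.9828e+6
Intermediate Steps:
(2345 + 1/(1795 - 1020))*(V(27, 27) - 1299) = (2345 + 1/(1795 - 1020))*(27 - 1299) = (2345 + 1/775)*(-1272) = (1817376/775)*(-1272) = -2311702272/775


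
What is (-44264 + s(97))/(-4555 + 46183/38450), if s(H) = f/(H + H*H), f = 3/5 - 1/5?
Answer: 8089372144710/832219723951 ≈ 9.7202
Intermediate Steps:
f = ⅖ (f = 3*(⅕) - 1*⅕ = ⅗ - ⅕ = ⅖ ≈ 0.40000)
s(H) = 2/(5*(H + H²)) (s(H) = 2/(5*(H + H*H)) = 2/(5*(H + H²)))
(-44264 + s(97))/(-4555 + 46183/38450) = (-44264 + (⅖)/(97*(1 + 97)))/(-4555 + 46183/38450) = (-44264 + (⅖)*(1/97)/98)/(-4555 + 46183*(1/38450)) = (-44264 + (⅖)*(1/97)*(1/98))/(-4555 + 46183/38450) = (-44264 + 1/23765)/(-175093567/38450) = -1051933959/23765*(-38450/175093567) = 8089372144710/832219723951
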